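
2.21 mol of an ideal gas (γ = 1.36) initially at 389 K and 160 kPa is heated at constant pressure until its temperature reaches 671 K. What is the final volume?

V₁ = nRT₁/P₁ = 2.21×8.314×389/160 = 44.7 L.
Isobaric: P stays 160 kPa; V/T = const ⇒ T₂ = 671 K, V₂ = 77.1 L.

77.1 L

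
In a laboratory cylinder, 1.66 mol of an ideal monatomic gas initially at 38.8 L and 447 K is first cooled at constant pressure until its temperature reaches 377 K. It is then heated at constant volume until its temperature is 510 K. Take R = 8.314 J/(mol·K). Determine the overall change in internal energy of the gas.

P₁ = nRT₁/V₁ = 1.66×8.314×447/38.8 = 159 kPa.
Step 1 — Isobaric: P stays 159 kPa; V/T = const ⇒ T₂ = 377 K, V₂ = 32.7 L.
W = PΔV = 159×(32.7−38.8) kPa·L = -966 J.
ΔU = nCvΔT = 1.66×12.5×(377−447) = -1450 J.
Q = ΔU + W = nCpΔT = -2420 J.
State after step 1: P = 159 kPa, V = 32.7 L, T = 377 K.
Step 2 — Isochoric: V stays 32.7 L; P/T = const ⇒ T₂ = 510 K, P₂ = 215 kPa.
W = 0 (no volume change).
ΔU = nCvΔT = 1.66×12.5×(510−377) = 2750 J.
Q = ΔU = 2750 J.
Net over both steps: W = -966 J, Q = 338 J, ΔU = 1300 J.

1300 J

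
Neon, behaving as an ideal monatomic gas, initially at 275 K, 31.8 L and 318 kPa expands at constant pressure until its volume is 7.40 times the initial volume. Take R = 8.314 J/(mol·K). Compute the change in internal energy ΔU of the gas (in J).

n = P₁V₁/(RT₁) = 318×31.8/(8.314×275) = 4.42 mol.
Isobaric: P stays 318 kPa; V/T = const ⇒ T₂ = 2040 K, V₂ = 235 L.
For an ideal gas ΔU = nCvΔT with Cv = (3/2)R = 12.5 J/(mol·K).
ΔU = 4.42×12.5×(2040−275) = 97100 J.

97100 J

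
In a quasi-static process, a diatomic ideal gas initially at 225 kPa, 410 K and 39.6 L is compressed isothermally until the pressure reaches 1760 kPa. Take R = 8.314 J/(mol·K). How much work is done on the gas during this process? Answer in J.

n = P₁V₁/(RT₁) = 225×39.6/(8.314×410) = 2.61 mol.
Isothermal: T stays 410 K; PV = const ⇒ V₂ = 5.06 L, P₂ = 1760 kPa.
W = nRT ln(V₂/V₁) = 2.61×8.314×410×ln(0.128) = -18300 J.
Work done on the gas = −W_by = 18300 J.

18300 J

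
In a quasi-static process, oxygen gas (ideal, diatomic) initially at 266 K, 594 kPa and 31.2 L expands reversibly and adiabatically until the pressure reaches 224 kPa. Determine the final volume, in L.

62.6 L

Adiabatic: T₂/T₁ = (P₂/P₁)^((γ−1)/γ) ⇒ T₂ = 266×(0.377)^0.286 = 201 K; V₂ = 62.6 L.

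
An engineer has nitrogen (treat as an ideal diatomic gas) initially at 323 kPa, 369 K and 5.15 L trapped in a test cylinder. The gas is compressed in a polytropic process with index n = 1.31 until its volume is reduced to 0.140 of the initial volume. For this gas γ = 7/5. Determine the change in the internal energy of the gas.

3490 J

n = P₁V₁/(RT₁) = 323×5.15/(8.314×369) = 0.542 mol.
Polytropic n=1.31: T₂ = T₁(V₁/V₂)^(n−1) = 369×(7.14)^0.31 = 679 K; P₂ = P₁(V₁/V₂)^n = 4240 kPa.
For an ideal gas ΔU = nCvΔT with Cv = (5/2)R = 20.8 J/(mol·K).
ΔU = 0.542×20.8×(679−369) = 3490 J.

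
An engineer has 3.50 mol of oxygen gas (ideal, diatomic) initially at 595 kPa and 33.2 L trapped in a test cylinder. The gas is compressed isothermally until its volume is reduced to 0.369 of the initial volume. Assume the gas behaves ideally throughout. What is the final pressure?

1610 kPa

T₁ = P₁V₁/(nR) = 595×33.2/(3.50×8.314) = 679 K.
Isothermal: T stays 679 K; PV = const ⇒ V₂ = 12.3 L, P₂ = 1610 kPa.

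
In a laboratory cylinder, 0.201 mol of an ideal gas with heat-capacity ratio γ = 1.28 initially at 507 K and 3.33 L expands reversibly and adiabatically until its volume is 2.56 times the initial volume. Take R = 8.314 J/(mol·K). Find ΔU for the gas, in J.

-700 J

P₁ = nRT₁/V₁ = 0.201×8.314×507/3.33 = 254 kPa.
Adiabatic: TV^(γ−1) = const ⇒ T₂ = 507×(0.391)^0.280 = 390 K; PV^γ = const ⇒ P₂ = 76.4 kPa.
For an ideal gas ΔU = nCvΔT with Cv = R/(γ−1) = 29.7 J/(mol·K).
ΔU = 0.201×29.7×(390−507) = -700 J.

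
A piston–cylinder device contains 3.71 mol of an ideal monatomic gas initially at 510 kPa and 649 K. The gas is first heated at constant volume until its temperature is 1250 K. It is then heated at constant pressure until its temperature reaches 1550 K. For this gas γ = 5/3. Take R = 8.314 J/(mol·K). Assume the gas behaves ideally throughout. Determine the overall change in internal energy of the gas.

V₁ = nRT₁/P₁ = 3.71×8.314×649/510 = 39.3 L.
Step 1 — Isochoric: V stays 39.3 L; P/T = const ⇒ T₂ = 1250 K, P₂ = 982 kPa.
W = 0 (no volume change).
ΔU = nCvΔT = 3.71×12.5×(1250−649) = 27800 J.
Q = ΔU = 27800 J.
State after step 1: P = 982 kPa, V = 39.3 L, T = 1250 K.
Step 2 — Isobaric: P stays 982 kPa; V/T = const ⇒ T₂ = 1550 K, V₂ = 48.7 L.
W = PΔV = 982×(48.7−39.3) kPa·L = 9250 J.
ΔU = nCvΔT = 3.71×12.5×(1550−1250) = 13900 J.
Q = ΔU + W = nCpΔT = 23100 J.
Net over both steps: W = 9250 J, Q = 50900 J, ΔU = 41700 J.

41700 J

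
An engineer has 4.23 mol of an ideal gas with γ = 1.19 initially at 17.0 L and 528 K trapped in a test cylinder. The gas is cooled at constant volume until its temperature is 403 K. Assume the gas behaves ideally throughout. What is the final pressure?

834 kPa

P₁ = nRT₁/V₁ = 4.23×8.314×528/17.0 = 1090 kPa.
Isochoric: V stays 17.0 L; P/T = const ⇒ T₂ = 403 K, P₂ = 834 kPa.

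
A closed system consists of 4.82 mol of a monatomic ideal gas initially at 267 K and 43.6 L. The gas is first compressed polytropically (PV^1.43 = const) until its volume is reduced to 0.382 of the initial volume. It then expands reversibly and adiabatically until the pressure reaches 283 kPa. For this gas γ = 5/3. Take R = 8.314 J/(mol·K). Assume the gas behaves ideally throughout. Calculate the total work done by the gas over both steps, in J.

-3300 J

P₁ = nRT₁/V₁ = 4.82×8.314×267/43.6 = 245 kPa.
Step 1 — Polytropic n=1.43: T₂ = T₁(V₁/V₂)^(n−1) = 267×(2.62)^0.43 = 404 K; P₂ = P₁(V₁/V₂)^n = 972 kPa.
W = (P₁V₁−P₂V₂)/(n−1) = (245×43.6−972×16.7)/0.43 = -12800 J.
ΔU = nCvΔT = 4.82×12.5×(404−267) = 8230 J.
Q = ΔU + W = -4530 J.
State after step 1: P = 972 kPa, V = 16.7 L, T = 404 K.
Step 2 — Adiabatic: T₂/T₁ = (P₂/P₁)^((γ−1)/γ) ⇒ T₂ = 404×(0.291)^0.400 = 247 K; V₂ = 34.9 L.
ΔU = nCvΔT = 4.82×12.5×(247−404) = -9450 J.
Q = 0 for an adiabatic process, so W = −ΔU = 9450 J.
Net over both steps: W = -3300 J, Q = -4530 J, ΔU = -1230 J.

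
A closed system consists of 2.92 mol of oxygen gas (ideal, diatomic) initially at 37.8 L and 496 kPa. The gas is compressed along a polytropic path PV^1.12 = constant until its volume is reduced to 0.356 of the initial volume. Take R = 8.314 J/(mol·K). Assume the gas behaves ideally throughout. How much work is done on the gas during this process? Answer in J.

T₁ = P₁V₁/(nR) = 496×37.8/(2.92×8.314) = 772 K.
Polytropic n=1.12: T₂ = T₁(V₁/V₂)^(n−1) = 772×(2.81)^0.12 = 874 K; P₂ = P₁(V₁/V₂)^n = 1580 kPa.
W = (P₁V₁−P₂V₂)/(n−1) = (496×37.8−1580×13.5)/0.12 = -20600 J.
Work done on the gas = −W_by = 20600 J.

20600 J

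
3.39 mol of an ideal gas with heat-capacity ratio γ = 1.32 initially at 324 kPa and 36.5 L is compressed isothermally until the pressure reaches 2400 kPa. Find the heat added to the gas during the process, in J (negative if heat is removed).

-23700 J

T₁ = P₁V₁/(nR) = 324×36.5/(3.39×8.314) = 420 K.
Isothermal: T stays 420 K; PV = const ⇒ V₂ = 4.93 L, P₂ = 2400 kPa.
ΔU = 0 (ideal gas, T constant).
W = nRT ln(V₂/V₁) = 3.39×8.314×420×ln(0.135) = -23700 J.
Q = ΔU + W = -23700 J.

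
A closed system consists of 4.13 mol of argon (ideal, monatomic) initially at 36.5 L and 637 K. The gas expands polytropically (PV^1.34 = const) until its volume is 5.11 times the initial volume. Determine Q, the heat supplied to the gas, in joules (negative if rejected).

P₁ = nRT₁/V₁ = 4.13×8.314×637/36.5 = 599 kPa.
Polytropic n=1.34: T₂ = T₁(V₁/V₂)^(n−1) = 637×(0.196)^0.34 = 366 K; P₂ = P₁(V₁/V₂)^n = 67.3 kPa.
W = (P₁V₁−P₂V₂)/(n−1) = (599×36.5−67.3×187)/0.34 = 27400 J.
ΔU = nCvΔT = 4.13×12.5×(366−637) = -14000 J.
Q = ΔU + W = 13400 J.

13400 J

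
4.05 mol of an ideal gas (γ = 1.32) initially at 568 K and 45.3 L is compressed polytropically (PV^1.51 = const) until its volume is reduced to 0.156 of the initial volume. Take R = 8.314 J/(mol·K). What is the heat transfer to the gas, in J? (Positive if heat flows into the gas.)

35200 J

P₁ = nRT₁/V₁ = 4.05×8.314×568/45.3 = 422 kPa.
Polytropic n=1.51: T₂ = T₁(V₁/V₂)^(n−1) = 568×(6.41)^0.51 = 1470 K; P₂ = P₁(V₁/V₂)^n = 6980 kPa.
W = (P₁V₁−P₂V₂)/(n−1) = (422×45.3−6980×7.07)/0.51 = -59200 J.
ΔU = nCvΔT = 4.05×26.0×(1470−568) = 94400 J.
Q = ΔU + W = 35200 J.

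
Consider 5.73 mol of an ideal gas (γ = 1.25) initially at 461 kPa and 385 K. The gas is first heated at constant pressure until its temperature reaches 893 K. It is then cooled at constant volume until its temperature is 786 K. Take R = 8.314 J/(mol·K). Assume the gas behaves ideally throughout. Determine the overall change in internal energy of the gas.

76400 J

V₁ = nRT₁/P₁ = 5.73×8.314×385/461 = 39.8 L.
Step 1 — Isobaric: P stays 461 kPa; V/T = const ⇒ T₂ = 893 K, V₂ = 92.3 L.
W = PΔV = 461×(92.3−39.8) kPa·L = 24200 J.
ΔU = nCvΔT = 5.73×33.3×(893−385) = 96800 J.
Q = ΔU + W = nCpΔT = 121000 J.
State after step 1: P = 461 kPa, V = 92.3 L, T = 893 K.
Step 2 — Isochoric: V stays 92.3 L; P/T = const ⇒ T₂ = 786 K, P₂ = 406 kPa.
W = 0 (no volume change).
ΔU = nCvΔT = 5.73×33.3×(786−893) = -20400 J.
Q = ΔU = -20400 J.
Net over both steps: W = 24200 J, Q = 101000 J, ΔU = 76400 J.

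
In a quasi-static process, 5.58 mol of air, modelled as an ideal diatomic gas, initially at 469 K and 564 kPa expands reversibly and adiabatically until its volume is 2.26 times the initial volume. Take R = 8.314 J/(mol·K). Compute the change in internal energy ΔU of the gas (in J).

V₁ = nRT₁/P₁ = 5.58×8.314×469/564 = 38.6 L.
Adiabatic: TV^(γ−1) = const ⇒ T₂ = 469×(0.442)^0.400 = 338 K; PV^γ = const ⇒ P₂ = 180 kPa.
For an ideal gas ΔU = nCvΔT with Cv = (5/2)R = 20.8 J/(mol·K).
ΔU = 5.58×20.8×(338−469) = -15100 J.

-15100 J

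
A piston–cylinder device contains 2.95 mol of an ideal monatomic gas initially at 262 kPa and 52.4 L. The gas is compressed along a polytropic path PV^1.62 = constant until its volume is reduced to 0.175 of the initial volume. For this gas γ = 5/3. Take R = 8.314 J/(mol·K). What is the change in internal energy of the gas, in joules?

40100 J

T₁ = P₁V₁/(nR) = 262×52.4/(2.95×8.314) = 560 K.
Polytropic n=1.62: T₂ = T₁(V₁/V₂)^(n−1) = 560×(5.71)^0.62 = 1650 K; P₂ = P₁(V₁/V₂)^n = 4410 kPa.
For an ideal gas ΔU = nCvΔT with Cv = (3/2)R = 12.5 J/(mol·K).
ΔU = 2.95×12.5×(1650−560) = 40100 J.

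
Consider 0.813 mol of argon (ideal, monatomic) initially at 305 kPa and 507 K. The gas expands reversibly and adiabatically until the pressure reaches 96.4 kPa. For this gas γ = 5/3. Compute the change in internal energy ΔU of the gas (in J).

V₁ = nRT₁/P₁ = 0.813×8.314×507/305 = 11.2 L.
Adiabatic: T₂/T₁ = (P₂/P₁)^((γ−1)/γ) ⇒ T₂ = 507×(0.316)^0.400 = 320 K; V₂ = 22.4 L.
For an ideal gas ΔU = nCvΔT with Cv = (3/2)R = 12.5 J/(mol·K).
ΔU = 0.813×12.5×(320−507) = -1900 J.

-1900 J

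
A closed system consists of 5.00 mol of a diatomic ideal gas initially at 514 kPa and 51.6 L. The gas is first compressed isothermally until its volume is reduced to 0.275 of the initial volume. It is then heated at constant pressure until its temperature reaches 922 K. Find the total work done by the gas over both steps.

T₁ = P₁V₁/(nR) = 514×51.6/(5.00×8.314) = 638 K.
Step 1 — Isothermal: T stays 638 K; PV = const ⇒ V₂ = 14.2 L, P₂ = 1870 kPa.
ΔU = 0 (ideal gas, T constant).
W = nRT ln(V₂/V₁) = 5.00×8.314×638×ln(0.275) = -34200 J.
Q = ΔU + W = -34200 J.
State after step 1: P = 1870 kPa, V = 14.2 L, T = 638 K.
Step 2 — Isobaric: P stays 1870 kPa; V/T = const ⇒ T₂ = 922 K, V₂ = 20.5 L.
W = PΔV = 1870×(20.5−14.2) kPa·L = 11800 J.
ΔU = nCvΔT = 5.00×20.8×(922−638) = 29500 J.
Q = ΔU + W = nCpΔT = 41300 J.
Net over both steps: W = -22400 J, Q = 7080 J, ΔU = 29500 J.

-22400 J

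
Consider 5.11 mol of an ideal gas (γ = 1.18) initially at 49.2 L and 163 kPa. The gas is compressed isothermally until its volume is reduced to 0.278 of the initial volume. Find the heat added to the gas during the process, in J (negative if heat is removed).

-10300 J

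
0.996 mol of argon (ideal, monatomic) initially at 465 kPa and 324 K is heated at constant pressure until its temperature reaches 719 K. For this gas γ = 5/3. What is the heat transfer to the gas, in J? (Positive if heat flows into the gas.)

8180 J

V₁ = nRT₁/P₁ = 0.996×8.314×324/465 = 5.77 L.
Isobaric: P stays 465 kPa; V/T = const ⇒ T₂ = 719 K, V₂ = 12.8 L.
W = PΔV = 465×(12.8−5.77) kPa·L = 3270 J.
ΔU = nCvΔT = 0.996×12.5×(719−324) = 4910 J.
Q = ΔU + W = nCpΔT = 8180 J.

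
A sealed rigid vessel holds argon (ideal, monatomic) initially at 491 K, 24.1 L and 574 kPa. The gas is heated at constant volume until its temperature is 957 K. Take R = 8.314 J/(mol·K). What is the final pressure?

1120 kPa

Isochoric: V stays 24.1 L; P/T = const ⇒ T₂ = 957 K, P₂ = 1120 kPa.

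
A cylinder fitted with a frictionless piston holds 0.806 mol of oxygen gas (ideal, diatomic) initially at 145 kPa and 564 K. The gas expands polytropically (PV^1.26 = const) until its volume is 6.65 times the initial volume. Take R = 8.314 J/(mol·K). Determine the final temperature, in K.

V₁ = nRT₁/P₁ = 0.806×8.314×564/145 = 26.1 L.
Polytropic n=1.26: T₂ = T₁(V₁/V₂)^(n−1) = 564×(0.150)^0.26 = 345 K; P₂ = P₁(V₁/V₂)^n = 13.3 kPa.

345 K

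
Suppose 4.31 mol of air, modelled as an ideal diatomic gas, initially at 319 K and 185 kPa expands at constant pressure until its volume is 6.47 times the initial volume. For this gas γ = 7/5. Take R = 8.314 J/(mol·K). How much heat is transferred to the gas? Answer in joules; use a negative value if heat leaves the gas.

219000 J

V₁ = nRT₁/P₁ = 4.31×8.314×319/185 = 61.8 L.
Isobaric: P stays 185 kPa; V/T = const ⇒ T₂ = 2060 K, V₂ = 400 L.
W = PΔV = 185×(400−61.8) kPa·L = 62500 J.
ΔU = nCvΔT = 4.31×20.8×(2060−319) = 156000 J.
Q = ΔU + W = nCpΔT = 219000 J.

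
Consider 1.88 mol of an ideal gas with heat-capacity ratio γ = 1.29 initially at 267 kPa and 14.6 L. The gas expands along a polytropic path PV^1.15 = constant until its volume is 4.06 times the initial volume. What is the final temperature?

202 K

T₁ = P₁V₁/(nR) = 267×14.6/(1.88×8.314) = 249 K.
Polytropic n=1.15: T₂ = T₁(V₁/V₂)^(n−1) = 249×(0.246)^0.15 = 202 K; P₂ = P₁(V₁/V₂)^n = 53.3 kPa.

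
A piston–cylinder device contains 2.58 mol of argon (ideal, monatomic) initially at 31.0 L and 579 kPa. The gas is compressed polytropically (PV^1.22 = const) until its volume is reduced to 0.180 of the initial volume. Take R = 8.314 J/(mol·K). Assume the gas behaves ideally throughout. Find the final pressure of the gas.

4690 kPa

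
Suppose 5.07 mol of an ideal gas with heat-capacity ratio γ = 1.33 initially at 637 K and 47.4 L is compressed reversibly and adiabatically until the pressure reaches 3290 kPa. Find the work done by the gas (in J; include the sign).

P₁ = nRT₁/V₁ = 5.07×8.314×637/47.4 = 566 kPa.
Adiabatic: T₂/T₁ = (P₂/P₁)^((γ−1)/γ) ⇒ T₂ = 637×(5.81)^0.248 = 986 K; V₂ = 12.6 L.
ΔU = nCvΔT = 5.07×25.2×(986−637) = 44500 J.
Q = 0 for an adiabatic process, so W = −ΔU = -44500 J.

-44500 J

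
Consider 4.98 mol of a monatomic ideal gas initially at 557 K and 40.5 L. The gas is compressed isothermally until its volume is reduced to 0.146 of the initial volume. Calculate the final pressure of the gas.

P₁ = nRT₁/V₁ = 4.98×8.314×557/40.5 = 569 kPa.
Isothermal: T stays 557 K; PV = const ⇒ V₂ = 5.91 L, P₂ = 3900 kPa.

3900 kPa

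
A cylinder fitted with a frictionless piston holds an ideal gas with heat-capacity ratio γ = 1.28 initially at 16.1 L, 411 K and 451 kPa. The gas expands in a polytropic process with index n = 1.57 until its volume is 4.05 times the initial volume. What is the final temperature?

Polytropic n=1.57: T₂ = T₁(V₁/V₂)^(n−1) = 411×(0.247)^0.57 = 185 K; P₂ = P₁(V₁/V₂)^n = 50.2 kPa.

185 K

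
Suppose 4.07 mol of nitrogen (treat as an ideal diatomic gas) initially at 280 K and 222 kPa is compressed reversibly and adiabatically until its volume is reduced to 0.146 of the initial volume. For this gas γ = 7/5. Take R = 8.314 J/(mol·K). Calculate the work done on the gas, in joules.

27500 J

V₁ = nRT₁/P₁ = 4.07×8.314×280/222 = 42.7 L.
Adiabatic: TV^(γ−1) = const ⇒ T₂ = 280×(6.85)^0.400 = 605 K; PV^γ = const ⇒ P₂ = 3280 kPa.
ΔU = nCvΔT = 4.07×20.8×(605−280) = 27500 J.
Q = 0 for an adiabatic process, so W = −ΔU = -27500 J.
Work done on the gas = −W_by = 27500 J.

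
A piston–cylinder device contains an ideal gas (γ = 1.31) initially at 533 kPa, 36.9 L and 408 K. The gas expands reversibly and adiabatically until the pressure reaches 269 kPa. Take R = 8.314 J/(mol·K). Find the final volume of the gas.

Adiabatic: T₂/T₁ = (P₂/P₁)^((γ−1)/γ) ⇒ T₂ = 408×(0.505)^0.237 = 347 K; V₂ = 62.2 L.

62.2 L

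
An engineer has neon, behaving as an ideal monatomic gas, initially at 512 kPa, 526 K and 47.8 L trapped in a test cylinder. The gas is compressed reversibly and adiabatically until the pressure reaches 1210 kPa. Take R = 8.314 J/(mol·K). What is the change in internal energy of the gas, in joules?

15100 J

n = P₁V₁/(RT₁) = 512×47.8/(8.314×526) = 5.60 mol.
Adiabatic: T₂/T₁ = (P₂/P₁)^((γ−1)/γ) ⇒ T₂ = 526×(2.36)^0.400 = 742 K; V₂ = 28.5 L.
For an ideal gas ΔU = nCvΔT with Cv = (3/2)R = 12.5 J/(mol·K).
ΔU = 5.60×12.5×(742−526) = 15100 J.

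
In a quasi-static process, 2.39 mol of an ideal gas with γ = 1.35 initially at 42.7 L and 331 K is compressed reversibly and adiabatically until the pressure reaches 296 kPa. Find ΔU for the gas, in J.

3470 J

P₁ = nRT₁/V₁ = 2.39×8.314×331/42.7 = 154 kPa.
Adiabatic: T₂/T₁ = (P₂/P₁)^((γ−1)/γ) ⇒ T₂ = 331×(1.92)^0.259 = 392 K; V₂ = 26.3 L.
For an ideal gas ΔU = nCvΔT with Cv = R/(γ−1) = 23.8 J/(mol·K).
ΔU = 2.39×23.8×(392−331) = 3470 J.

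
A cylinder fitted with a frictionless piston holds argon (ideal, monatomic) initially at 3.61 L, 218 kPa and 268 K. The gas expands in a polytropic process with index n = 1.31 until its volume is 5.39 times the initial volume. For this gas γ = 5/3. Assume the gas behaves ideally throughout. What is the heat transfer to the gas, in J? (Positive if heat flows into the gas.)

552 J

n = P₁V₁/(RT₁) = 218×3.61/(8.314×268) = 0.353 mol.
Polytropic n=1.31: T₂ = T₁(V₁/V₂)^(n−1) = 268×(0.186)^0.31 = 159 K; P₂ = P₁(V₁/V₂)^n = 24.0 kPa.
W = (P₁V₁−P₂V₂)/(n−1) = (218×3.61−24.0×19.5)/0.31 = 1030 J.
ΔU = nCvΔT = 0.353×12.5×(159−268) = -480 J.
Q = ΔU + W = 552 J.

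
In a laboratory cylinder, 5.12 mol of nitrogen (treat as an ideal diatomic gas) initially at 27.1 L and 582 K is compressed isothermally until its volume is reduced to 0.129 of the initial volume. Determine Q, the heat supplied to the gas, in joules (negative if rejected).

P₁ = nRT₁/V₁ = 5.12×8.314×582/27.1 = 914 kPa.
Isothermal: T stays 582 K; PV = const ⇒ V₂ = 3.50 L, P₂ = 7090 kPa.
ΔU = 0 (ideal gas, T constant).
W = nRT ln(V₂/V₁) = 5.12×8.314×582×ln(0.129) = -50700 J.
Q = ΔU + W = -50700 J.

-50700 J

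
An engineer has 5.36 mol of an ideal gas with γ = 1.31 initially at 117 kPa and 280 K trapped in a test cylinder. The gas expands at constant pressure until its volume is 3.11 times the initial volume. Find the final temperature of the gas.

V₁ = nRT₁/P₁ = 5.36×8.314×280/117 = 107 L.
Isobaric: P stays 117 kPa; V/T = const ⇒ T₂ = 871 K, V₂ = 332 L.

871 K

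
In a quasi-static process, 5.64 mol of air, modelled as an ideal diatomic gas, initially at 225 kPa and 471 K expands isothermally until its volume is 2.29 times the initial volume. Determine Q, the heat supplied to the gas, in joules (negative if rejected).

18300 J

V₁ = nRT₁/P₁ = 5.64×8.314×471/225 = 98.2 L.
Isothermal: T stays 471 K; PV = const ⇒ V₂ = 225 L, P₂ = 98.3 kPa.
ΔU = 0 (ideal gas, T constant).
W = nRT ln(V₂/V₁) = 5.64×8.314×471×ln(2.29) = 18300 J.
Q = ΔU + W = 18300 J.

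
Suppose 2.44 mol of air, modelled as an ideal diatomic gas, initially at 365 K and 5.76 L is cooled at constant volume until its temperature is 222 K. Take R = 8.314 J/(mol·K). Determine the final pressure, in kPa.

782 kPa

P₁ = nRT₁/V₁ = 2.44×8.314×365/5.76 = 1290 kPa.
Isochoric: V stays 5.76 L; P/T = const ⇒ T₂ = 222 K, P₂ = 782 kPa.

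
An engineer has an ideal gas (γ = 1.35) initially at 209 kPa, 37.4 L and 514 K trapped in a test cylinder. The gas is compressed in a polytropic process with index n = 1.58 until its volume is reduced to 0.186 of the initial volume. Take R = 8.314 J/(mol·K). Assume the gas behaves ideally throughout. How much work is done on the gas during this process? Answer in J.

22300 J

n = P₁V₁/(RT₁) = 209×37.4/(8.314×514) = 1.83 mol.
Polytropic n=1.58: T₂ = T₁(V₁/V₂)^(n−1) = 514×(5.38)^0.58 = 1360 K; P₂ = P₁(V₁/V₂)^n = 2980 kPa.
W = (P₁V₁−P₂V₂)/(n−1) = (209×37.4−2980×6.96)/0.58 = -22300 J.
Work done on the gas = −W_by = 22300 J.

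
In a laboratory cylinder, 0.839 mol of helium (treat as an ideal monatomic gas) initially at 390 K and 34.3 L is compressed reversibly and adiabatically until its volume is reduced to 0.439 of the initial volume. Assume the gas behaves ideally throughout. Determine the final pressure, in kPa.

P₁ = nRT₁/V₁ = 0.839×8.314×390/34.3 = 79.3 kPa.
Adiabatic: TV^(γ−1) = const ⇒ T₂ = 390×(2.28)^0.667 = 675 K; PV^γ = const ⇒ P₂ = 313 kPa.

313 kPa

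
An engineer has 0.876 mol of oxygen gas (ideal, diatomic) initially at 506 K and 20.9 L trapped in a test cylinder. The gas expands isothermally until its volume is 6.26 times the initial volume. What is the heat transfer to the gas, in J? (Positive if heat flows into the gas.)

P₁ = nRT₁/V₁ = 0.876×8.314×506/20.9 = 176 kPa.
Isothermal: T stays 506 K; PV = const ⇒ V₂ = 131 L, P₂ = 28.2 kPa.
ΔU = 0 (ideal gas, T constant).
W = nRT ln(V₂/V₁) = 0.876×8.314×506×ln(6.26) = 6760 J.
Q = ΔU + W = 6760 J.

6760 J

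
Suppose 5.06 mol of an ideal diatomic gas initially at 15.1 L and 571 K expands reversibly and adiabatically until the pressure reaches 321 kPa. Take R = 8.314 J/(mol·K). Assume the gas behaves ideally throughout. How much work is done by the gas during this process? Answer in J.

22000 J

P₁ = nRT₁/V₁ = 5.06×8.314×571/15.1 = 1590 kPa.
Adiabatic: T₂/T₁ = (P₂/P₁)^((γ−1)/γ) ⇒ T₂ = 571×(0.202)^0.286 = 361 K; V₂ = 47.4 L.
ΔU = nCvΔT = 5.06×20.8×(361−571) = -22000 J.
Q = 0 for an adiabatic process, so W = −ΔU = 22000 J.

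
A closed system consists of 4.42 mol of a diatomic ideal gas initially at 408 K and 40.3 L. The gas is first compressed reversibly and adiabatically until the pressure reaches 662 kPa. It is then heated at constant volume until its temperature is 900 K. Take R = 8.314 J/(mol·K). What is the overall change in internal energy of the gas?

45200 J

P₁ = nRT₁/V₁ = 4.42×8.314×408/40.3 = 372 kPa.
Step 1 — Adiabatic: T₂/T₁ = (P₂/P₁)^((γ−1)/γ) ⇒ T₂ = 408×(1.78)^0.286 = 481 K; V₂ = 26.7 L.
ΔU = nCvΔT = 4.42×20.8×(481−408) = 6710 J.
Q = 0 for an adiabatic process, so W = −ΔU = -6710 J.
State after step 1: P = 662 kPa, V = 26.7 L, T = 481 K.
Step 2 — Isochoric: V stays 26.7 L; P/T = const ⇒ T₂ = 900 K, P₂ = 1240 kPa.
W = 0 (no volume change).
ΔU = nCvΔT = 4.42×20.8×(900−481) = 38500 J.
Q = ΔU = 38500 J.
Net over both steps: W = -6710 J, Q = 38500 J, ΔU = 45200 J.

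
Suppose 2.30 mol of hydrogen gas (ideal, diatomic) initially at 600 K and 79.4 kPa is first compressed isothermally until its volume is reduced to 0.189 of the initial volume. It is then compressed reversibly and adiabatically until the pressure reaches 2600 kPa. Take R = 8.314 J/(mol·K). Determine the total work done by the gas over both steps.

-38700 J

V₁ = nRT₁/P₁ = 2.30×8.314×600/79.4 = 145 L.
Step 1 — Isothermal: T stays 600 K; PV = const ⇒ V₂ = 27.3 L, P₂ = 420 kPa.
ΔU = 0 (ideal gas, T constant).
W = nRT ln(V₂/V₁) = 2.30×8.314×600×ln(0.189) = -19100 J.
Q = ΔU + W = -19100 J.
State after step 1: P = 420 kPa, V = 27.3 L, T = 600 K.
Step 2 — Adiabatic: T₂/T₁ = (P₂/P₁)^((γ−1)/γ) ⇒ T₂ = 600×(6.19)^0.286 = 1010 K; V₂ = 7.43 L.
ΔU = nCvΔT = 2.30×20.8×(1010−600) = 19600 J.
Q = 0 for an adiabatic process, so W = −ΔU = -19600 J.
Net over both steps: W = -38700 J, Q = -19100 J, ΔU = 19600 J.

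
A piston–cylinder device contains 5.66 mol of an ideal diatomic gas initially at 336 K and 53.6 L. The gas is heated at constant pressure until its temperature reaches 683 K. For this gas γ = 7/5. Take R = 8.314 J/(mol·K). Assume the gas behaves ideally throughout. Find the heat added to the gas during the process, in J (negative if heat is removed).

57200 J

P₁ = nRT₁/V₁ = 5.66×8.314×336/53.6 = 295 kPa.
Isobaric: P stays 295 kPa; V/T = const ⇒ T₂ = 683 K, V₂ = 109 L.
W = PΔV = 295×(109−53.6) kPa·L = 16300 J.
ΔU = nCvΔT = 5.66×20.8×(683−336) = 40800 J.
Q = ΔU + W = nCpΔT = 57200 J.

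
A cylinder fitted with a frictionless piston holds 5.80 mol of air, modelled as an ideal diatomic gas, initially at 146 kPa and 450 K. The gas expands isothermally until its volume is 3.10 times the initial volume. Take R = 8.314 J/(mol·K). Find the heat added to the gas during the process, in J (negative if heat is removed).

24600 J

V₁ = nRT₁/P₁ = 5.80×8.314×450/146 = 149 L.
Isothermal: T stays 450 K; PV = const ⇒ V₂ = 461 L, P₂ = 47.1 kPa.
ΔU = 0 (ideal gas, T constant).
W = nRT ln(V₂/V₁) = 5.80×8.314×450×ln(3.10) = 24600 J.
Q = ΔU + W = 24600 J.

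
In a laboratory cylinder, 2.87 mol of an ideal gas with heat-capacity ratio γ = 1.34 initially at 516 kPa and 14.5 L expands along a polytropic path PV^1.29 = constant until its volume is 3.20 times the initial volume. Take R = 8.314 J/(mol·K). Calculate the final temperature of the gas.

224 K

T₁ = P₁V₁/(nR) = 516×14.5/(2.87×8.314) = 314 K.
Polytropic n=1.29: T₂ = T₁(V₁/V₂)^(n−1) = 314×(0.312)^0.29 = 224 K; P₂ = P₁(V₁/V₂)^n = 115 kPa.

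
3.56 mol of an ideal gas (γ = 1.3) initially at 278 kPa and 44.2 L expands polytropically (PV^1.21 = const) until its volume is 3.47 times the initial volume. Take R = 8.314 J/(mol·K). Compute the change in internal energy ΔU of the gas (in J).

T₁ = P₁V₁/(nR) = 278×44.2/(3.56×8.314) = 415 K.
Polytropic n=1.21: T₂ = T₁(V₁/V₂)^(n−1) = 415×(0.288)^0.21 = 320 K; P₂ = P₁(V₁/V₂)^n = 61.7 kPa.
For an ideal gas ΔU = nCvΔT with Cv = R/(γ−1) = 27.7 J/(mol·K).
ΔU = 3.56×27.7×(320−415) = -9420 J.

-9420 J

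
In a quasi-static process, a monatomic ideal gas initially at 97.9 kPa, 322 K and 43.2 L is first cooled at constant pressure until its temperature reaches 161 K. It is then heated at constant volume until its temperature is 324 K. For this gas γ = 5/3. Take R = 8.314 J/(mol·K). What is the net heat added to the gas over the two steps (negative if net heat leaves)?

n = P₁V₁/(RT₁) = 97.9×43.2/(8.314×322) = 1.58 mol.
Step 1 — Isobaric: P stays 97.9 kPa; V/T = const ⇒ T₂ = 161 K, V₂ = 21.6 L.
W = PΔV = 97.9×(21.6−43.2) kPa·L = -2110 J.
ΔU = nCvΔT = 1.58×12.5×(161−322) = -3170 J.
Q = ΔU + W = nCpΔT = -5290 J.
State after step 1: P = 97.9 kPa, V = 21.6 L, T = 161 K.
Step 2 — Isochoric: V stays 21.6 L; P/T = const ⇒ T₂ = 324 K, P₂ = 197 kPa.
W = 0 (no volume change).
ΔU = nCvΔT = 1.58×12.5×(324−161) = 3210 J.
Q = ΔU = 3210 J.
Net over both steps: W = -2110 J, Q = -2080 J, ΔU = 39.4 J.

-2080 J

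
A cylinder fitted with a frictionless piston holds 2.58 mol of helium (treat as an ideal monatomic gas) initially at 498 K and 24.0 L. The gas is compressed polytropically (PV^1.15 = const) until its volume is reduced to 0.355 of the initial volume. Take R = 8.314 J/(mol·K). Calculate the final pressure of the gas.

P₁ = nRT₁/V₁ = 2.58×8.314×498/24.0 = 445 kPa.
Polytropic n=1.15: T₂ = T₁(V₁/V₂)^(n−1) = 498×(2.82)^0.15 = 582 K; P₂ = P₁(V₁/V₂)^n = 1460 kPa.

1460 kPa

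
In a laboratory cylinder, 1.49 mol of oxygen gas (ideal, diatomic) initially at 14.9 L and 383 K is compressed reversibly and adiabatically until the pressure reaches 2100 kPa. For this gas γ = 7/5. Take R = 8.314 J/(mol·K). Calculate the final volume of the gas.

P₁ = nRT₁/V₁ = 1.49×8.314×383/14.9 = 318 kPa.
Adiabatic: T₂/T₁ = (P₂/P₁)^((γ−1)/γ) ⇒ T₂ = 383×(6.59)^0.286 = 657 K; V₂ = 3.87 L.

3.87 L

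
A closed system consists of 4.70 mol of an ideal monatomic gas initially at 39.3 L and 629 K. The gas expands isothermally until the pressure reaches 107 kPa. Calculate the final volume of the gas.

P₁ = nRT₁/V₁ = 4.70×8.314×629/39.3 = 625 kPa.
Isothermal: T stays 629 K; PV = const ⇒ V₂ = 230 L, P₂ = 107 kPa.

230 L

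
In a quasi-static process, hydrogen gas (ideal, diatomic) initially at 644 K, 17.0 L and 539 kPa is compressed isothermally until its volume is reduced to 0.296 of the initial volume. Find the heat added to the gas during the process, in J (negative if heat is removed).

n = P₁V₁/(RT₁) = 539×17.0/(8.314×644) = 1.71 mol.
Isothermal: T stays 644 K; PV = const ⇒ V₂ = 5.03 L, P₂ = 1820 kPa.
ΔU = 0 (ideal gas, T constant).
W = nRT ln(V₂/V₁) = 1.71×8.314×644×ln(0.296) = -11200 J.
Q = ΔU + W = -11200 J.

-11200 J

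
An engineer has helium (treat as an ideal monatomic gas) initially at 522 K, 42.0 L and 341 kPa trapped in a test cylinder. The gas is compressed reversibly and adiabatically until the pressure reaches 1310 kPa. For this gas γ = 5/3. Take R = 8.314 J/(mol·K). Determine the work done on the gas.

n = P₁V₁/(RT₁) = 341×42.0/(8.314×522) = 3.30 mol.
Adiabatic: T₂/T₁ = (P₂/P₁)^((γ−1)/γ) ⇒ T₂ = 522×(3.84)^0.400 = 894 K; V₂ = 18.7 L.
ΔU = nCvΔT = 3.30×12.5×(894−522) = 15300 J.
Q = 0 for an adiabatic process, so W = −ΔU = -15300 J.
Work done on the gas = −W_by = 15300 J.

15300 J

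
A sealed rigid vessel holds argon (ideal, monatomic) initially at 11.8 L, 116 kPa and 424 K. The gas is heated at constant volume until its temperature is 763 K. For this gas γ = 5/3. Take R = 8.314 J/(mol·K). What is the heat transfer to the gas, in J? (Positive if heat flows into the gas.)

1640 J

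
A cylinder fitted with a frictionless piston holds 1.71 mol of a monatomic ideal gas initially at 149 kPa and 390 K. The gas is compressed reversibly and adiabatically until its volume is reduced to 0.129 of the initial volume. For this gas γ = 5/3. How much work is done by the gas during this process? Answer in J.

V₁ = nRT₁/P₁ = 1.71×8.314×390/149 = 37.2 L.
Adiabatic: TV^(γ−1) = const ⇒ T₂ = 390×(7.75)^0.667 = 1530 K; PV^γ = const ⇒ P₂ = 4520 kPa.
ΔU = nCvΔT = 1.71×12.5×(1530−390) = 24300 J.
Q = 0 for an adiabatic process, so W = −ΔU = -24300 J.

-24300 J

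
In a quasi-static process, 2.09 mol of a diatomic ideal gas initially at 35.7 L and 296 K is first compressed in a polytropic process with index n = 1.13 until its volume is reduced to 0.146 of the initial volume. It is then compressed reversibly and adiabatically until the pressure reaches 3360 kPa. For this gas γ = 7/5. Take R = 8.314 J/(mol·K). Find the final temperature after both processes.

502 K

P₁ = nRT₁/V₁ = 2.09×8.314×296/35.7 = 144 kPa.
Step 1 — Polytropic n=1.13: T₂ = T₁(V₁/V₂)^(n−1) = 296×(6.85)^0.13 = 380 K; P₂ = P₁(V₁/V₂)^n = 1270 kPa.
W = (P₁V₁−P₂V₂)/(n−1) = (144×35.7−1270×5.21)/0.13 = -11200 J.
ΔU = nCvΔT = 2.09×20.8×(380−296) = 3650 J.
Q = ΔU + W = -7590 J.
State after step 1: P = 1270 kPa, V = 5.21 L, T = 380 K.
Step 2 — Adiabatic: T₂/T₁ = (P₂/P₁)^((γ−1)/γ) ⇒ T₂ = 380×(2.65)^0.286 = 502 K; V₂ = 2.60 L.
ΔU = nCvΔT = 2.09×20.8×(502−380) = 5310 J.
Q = 0 for an adiabatic process, so W = −ΔU = -5310 J.
Net over both steps: W = -16500 J, Q = -7590 J, ΔU = 8960 J.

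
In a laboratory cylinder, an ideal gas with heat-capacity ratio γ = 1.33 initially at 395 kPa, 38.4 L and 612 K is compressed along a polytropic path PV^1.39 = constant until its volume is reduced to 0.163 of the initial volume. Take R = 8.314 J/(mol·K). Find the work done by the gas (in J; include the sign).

-40000 J

n = P₁V₁/(RT₁) = 395×38.4/(8.314×612) = 2.98 mol.
Polytropic n=1.39: T₂ = T₁(V₁/V₂)^(n−1) = 612×(6.13)^0.39 = 1240 K; P₂ = P₁(V₁/V₂)^n = 4920 kPa.
W = (P₁V₁−P₂V₂)/(n−1) = (395×38.4−4920×6.26)/0.39 = -40000 J.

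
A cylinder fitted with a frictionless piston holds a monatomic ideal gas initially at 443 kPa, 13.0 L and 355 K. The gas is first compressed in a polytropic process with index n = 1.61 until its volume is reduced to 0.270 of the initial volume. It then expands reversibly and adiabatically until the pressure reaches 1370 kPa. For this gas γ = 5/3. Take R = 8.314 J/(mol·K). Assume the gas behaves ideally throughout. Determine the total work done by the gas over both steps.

n = P₁V₁/(RT₁) = 443×13.0/(8.314×355) = 1.95 mol.
Step 1 — Polytropic n=1.61: T₂ = T₁(V₁/V₂)^(n−1) = 355×(3.70)^0.61 = 789 K; P₂ = P₁(V₁/V₂)^n = 3650 kPa.
W = (P₁V₁−P₂V₂)/(n−1) = (443×13.0−3650×3.51)/0.61 = -11500 J.
ΔU = nCvΔT = 1.95×12.5×(789−355) = 10600 J.
Q = ΔU + W = -981 J.
State after step 1: P = 3650 kPa, V = 3.51 L, T = 789 K.
Step 2 — Adiabatic: T₂/T₁ = (P₂/P₁)^((γ−1)/γ) ⇒ T₂ = 789×(0.376)^0.400 = 533 K; V₂ = 6.32 L.
ΔU = nCvΔT = 1.95×12.5×(533−789) = -6220 J.
Q = 0 for an adiabatic process, so W = −ΔU = 6220 J.
Net over both steps: W = -5320 J, Q = -981 J, ΔU = 4340 J.

-5320 J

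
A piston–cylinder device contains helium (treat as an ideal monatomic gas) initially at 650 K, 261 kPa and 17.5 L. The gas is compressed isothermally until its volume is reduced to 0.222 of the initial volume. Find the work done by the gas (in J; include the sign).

n = P₁V₁/(RT₁) = 261×17.5/(8.314×650) = 0.845 mol.
Isothermal: T stays 650 K; PV = const ⇒ V₂ = 3.89 L, P₂ = 1180 kPa.
W = nRT ln(V₂/V₁) = 0.845×8.314×650×ln(0.222) = -6870 J.

-6870 J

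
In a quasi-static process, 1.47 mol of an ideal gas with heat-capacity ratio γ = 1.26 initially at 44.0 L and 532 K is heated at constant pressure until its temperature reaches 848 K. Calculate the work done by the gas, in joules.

3860 J

P₁ = nRT₁/V₁ = 1.47×8.314×532/44.0 = 148 kPa.
Isobaric: P stays 148 kPa; V/T = const ⇒ T₂ = 848 K, V₂ = 70.1 L.
W = PΔV = 148×(70.1−44.0) kPa·L = 3860 J.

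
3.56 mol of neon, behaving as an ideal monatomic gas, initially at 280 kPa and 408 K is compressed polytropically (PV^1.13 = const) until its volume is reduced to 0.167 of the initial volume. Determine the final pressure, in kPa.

2120 kPa

V₁ = nRT₁/P₁ = 3.56×8.314×408/280 = 43.1 L.
Polytropic n=1.13: T₂ = T₁(V₁/V₂)^(n−1) = 408×(5.99)^0.13 = 515 K; P₂ = P₁(V₁/V₂)^n = 2120 kPa.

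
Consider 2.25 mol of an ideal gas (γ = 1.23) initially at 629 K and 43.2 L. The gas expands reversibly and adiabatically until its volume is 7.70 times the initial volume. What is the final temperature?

393 K

P₁ = nRT₁/V₁ = 2.25×8.314×629/43.2 = 272 kPa.
Adiabatic: TV^(γ−1) = const ⇒ T₂ = 629×(0.130)^0.230 = 393 K; PV^γ = const ⇒ P₂ = 22.1 kPa.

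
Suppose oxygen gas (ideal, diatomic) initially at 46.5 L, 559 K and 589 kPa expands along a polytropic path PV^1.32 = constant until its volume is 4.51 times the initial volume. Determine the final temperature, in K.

345 K

Polytropic n=1.32: T₂ = T₁(V₁/V₂)^(n−1) = 559×(0.222)^0.32 = 345 K; P₂ = P₁(V₁/V₂)^n = 80.6 kPa.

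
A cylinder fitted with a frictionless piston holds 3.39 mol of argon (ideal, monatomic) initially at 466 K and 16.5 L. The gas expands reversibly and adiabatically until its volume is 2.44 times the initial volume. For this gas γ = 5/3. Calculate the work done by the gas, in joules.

8830 J

P₁ = nRT₁/V₁ = 3.39×8.314×466/16.5 = 796 kPa.
Adiabatic: TV^(γ−1) = const ⇒ T₂ = 466×(0.410)^0.667 = 257 K; PV^γ = const ⇒ P₂ = 180 kPa.
ΔU = nCvΔT = 3.39×12.5×(257−466) = -8830 J.
Q = 0 for an adiabatic process, so W = −ΔU = 8830 J.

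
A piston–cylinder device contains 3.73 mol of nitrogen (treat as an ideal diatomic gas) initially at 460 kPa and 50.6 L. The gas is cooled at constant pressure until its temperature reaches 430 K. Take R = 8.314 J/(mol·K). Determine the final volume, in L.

T₁ = P₁V₁/(nR) = 460×50.6/(3.73×8.314) = 751 K.
Isobaric: P stays 460 kPa; V/T = const ⇒ T₂ = 430 K, V₂ = 29.0 L.

29.0 L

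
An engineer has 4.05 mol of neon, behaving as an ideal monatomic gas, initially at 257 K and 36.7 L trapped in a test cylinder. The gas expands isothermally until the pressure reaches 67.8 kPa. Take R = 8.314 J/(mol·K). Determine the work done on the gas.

P₁ = nRT₁/V₁ = 4.05×8.314×257/36.7 = 236 kPa.
Isothermal: T stays 257 K; PV = const ⇒ V₂ = 128 L, P₂ = 67.8 kPa.
W = nRT ln(V₂/V₁) = 4.05×8.314×257×ln(3.48) = 10800 J.
Work done on the gas = −W_by = -10800 J.

-10800 J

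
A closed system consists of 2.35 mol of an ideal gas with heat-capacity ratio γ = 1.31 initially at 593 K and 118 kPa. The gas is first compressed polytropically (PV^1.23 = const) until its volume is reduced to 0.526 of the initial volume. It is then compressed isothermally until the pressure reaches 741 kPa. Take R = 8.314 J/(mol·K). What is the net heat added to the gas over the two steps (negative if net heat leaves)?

-16100 J

V₁ = nRT₁/P₁ = 2.35×8.314×593/118 = 98.2 L.
Step 1 — Polytropic n=1.23: T₂ = T₁(V₁/V₂)^(n−1) = 593×(1.90)^0.23 = 687 K; P₂ = P₁(V₁/V₂)^n = 260 kPa.
W = (P₁V₁−P₂V₂)/(n−1) = (118×98.2−260×51.6)/0.23 = -8020 J.
ΔU = nCvΔT = 2.35×26.8×(687−593) = 5950 J.
Q = ΔU + W = -2070 J.
State after step 1: P = 260 kPa, V = 51.6 L, T = 687 K.
Step 2 — Isothermal: T stays 687 K; PV = const ⇒ V₂ = 18.1 L, P₂ = 741 kPa.
ΔU = 0 (ideal gas, T constant).
W = nRT ln(V₂/V₁) = 2.35×8.314×687×ln(0.351) = -14100 J.
Q = ΔU + W = -14100 J.
Net over both steps: W = -22100 J, Q = -16100 J, ΔU = 5950 J.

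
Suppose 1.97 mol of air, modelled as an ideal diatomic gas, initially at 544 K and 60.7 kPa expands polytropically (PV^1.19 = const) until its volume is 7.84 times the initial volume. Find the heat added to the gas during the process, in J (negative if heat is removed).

V₁ = nRT₁/P₁ = 1.97×8.314×544/60.7 = 147 L.
Polytropic n=1.19: T₂ = T₁(V₁/V₂)^(n−1) = 544×(0.128)^0.19 = 368 K; P₂ = P₁(V₁/V₂)^n = 5.24 kPa.
W = (P₁V₁−P₂V₂)/(n−1) = (60.7×147−5.24×1150)/0.19 = 15200 J.
ΔU = nCvΔT = 1.97×20.8×(368−544) = -7210 J.
Q = ΔU + W = 7970 J.

7970 J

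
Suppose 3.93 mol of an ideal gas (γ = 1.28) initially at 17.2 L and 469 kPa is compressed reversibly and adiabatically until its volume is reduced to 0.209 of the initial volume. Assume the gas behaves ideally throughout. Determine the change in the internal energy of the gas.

T₁ = P₁V₁/(nR) = 469×17.2/(3.93×8.314) = 247 K.
Adiabatic: TV^(γ−1) = const ⇒ T₂ = 247×(4.78)^0.280 = 383 K; PV^γ = const ⇒ P₂ = 3480 kPa.
For an ideal gas ΔU = nCvΔT with Cv = R/(γ−1) = 29.7 J/(mol·K).
ΔU = 3.93×29.7×(383−247) = 15800 J.

15800 J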